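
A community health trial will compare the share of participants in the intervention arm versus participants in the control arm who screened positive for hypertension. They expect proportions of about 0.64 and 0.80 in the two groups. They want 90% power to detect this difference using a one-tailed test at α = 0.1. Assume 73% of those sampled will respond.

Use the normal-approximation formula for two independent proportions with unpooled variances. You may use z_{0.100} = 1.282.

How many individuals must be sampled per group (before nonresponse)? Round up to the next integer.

n = 138 per group

n = (z_α + z_β)² · [p₁(1−p₁) + p₂(1−p₂)] / (p₁ − p₂)²
  = (1.282 + 1.282)² · (0.64·0.36 + 0.80·0.20) / (-0.16)²
  = (2.564)² · (0.2304 + 0.1600) / 0.0256
  = 6.5741 · 0.3904 / 0.0256
  = 100.25
Adjust for 73% response: 100.25 / 0.73 = 137.34.
Round up → n = 138 per group.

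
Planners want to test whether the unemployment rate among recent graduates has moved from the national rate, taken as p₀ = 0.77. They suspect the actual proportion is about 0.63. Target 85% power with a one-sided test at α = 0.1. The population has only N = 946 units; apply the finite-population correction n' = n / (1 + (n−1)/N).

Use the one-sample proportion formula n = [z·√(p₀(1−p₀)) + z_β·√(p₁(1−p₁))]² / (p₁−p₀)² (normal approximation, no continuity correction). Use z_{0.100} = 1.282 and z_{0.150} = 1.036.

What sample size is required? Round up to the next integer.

n = [z_α·√(p₀q₀) + z_β·√(p₁q₁)]² / (p₁ − p₀)²
  = [1.282·√(0.77·0.23) + 1.036·√(0.63·0.37)]² / (-0.14)²
  = [1.282·0.4208 + 1.036·0.4828]² / 0.0196
  = [1.0397]² / 0.0196
  = 55.15
Finite-population correction (N = 946): 55.15 / (1 + (55.15 − 1)/946) = 52.17.
Round up → n = 53.

n = 53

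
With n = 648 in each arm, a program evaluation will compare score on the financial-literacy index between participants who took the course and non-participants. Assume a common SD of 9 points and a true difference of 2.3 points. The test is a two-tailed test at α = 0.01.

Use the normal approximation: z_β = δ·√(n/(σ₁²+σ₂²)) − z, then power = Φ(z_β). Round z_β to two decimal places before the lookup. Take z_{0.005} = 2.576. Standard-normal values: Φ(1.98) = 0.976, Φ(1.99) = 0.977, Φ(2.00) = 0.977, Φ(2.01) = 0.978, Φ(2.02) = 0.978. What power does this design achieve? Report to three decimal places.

Power ≈ 0.978

z_β = δ·√(n/(σ₁²+σ₂²)) − z_{α/2}
    = 2.3 · √(648/162) − 2.576
    = 2.3 · 2.00000 − 2.576
    = 4.6000 − 2.576 = 2.0240 → 2.02
Power = Φ(2.02) = 0.978.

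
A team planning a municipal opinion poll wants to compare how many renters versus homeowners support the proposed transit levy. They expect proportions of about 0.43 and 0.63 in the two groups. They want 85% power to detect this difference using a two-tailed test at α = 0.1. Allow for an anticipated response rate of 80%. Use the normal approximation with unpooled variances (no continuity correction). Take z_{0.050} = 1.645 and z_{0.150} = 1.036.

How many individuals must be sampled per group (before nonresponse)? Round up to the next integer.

n = 108 per group

n = (z_{α/2} + z_β)² · [p₁(1−p₁) + p₂(1−p₂)] / (p₁ − p₂)²
  = (1.645 + 1.036)² · (0.43·0.57 + 0.63·0.37) / (-0.20)²
  = (2.681)² · (0.2451 + 0.2331) / 0.0400
  = 7.1878 · 0.4782 / 0.0400
  = 85.93
Adjust for 80% response: 85.93 / 0.80 = 107.41.
Round up → n = 108 per group.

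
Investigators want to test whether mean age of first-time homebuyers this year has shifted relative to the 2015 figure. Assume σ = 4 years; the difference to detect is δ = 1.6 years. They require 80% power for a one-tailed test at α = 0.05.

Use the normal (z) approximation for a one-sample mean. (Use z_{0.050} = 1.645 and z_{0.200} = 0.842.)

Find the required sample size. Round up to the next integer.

n = 39

n = (z_α + z_β)² · σ² / δ²
  = (1.645 + 0.842)² · 4² / 1.6²
  = 6.1852 · 16 / 2.56
  = 38.66
Round up → n = 39.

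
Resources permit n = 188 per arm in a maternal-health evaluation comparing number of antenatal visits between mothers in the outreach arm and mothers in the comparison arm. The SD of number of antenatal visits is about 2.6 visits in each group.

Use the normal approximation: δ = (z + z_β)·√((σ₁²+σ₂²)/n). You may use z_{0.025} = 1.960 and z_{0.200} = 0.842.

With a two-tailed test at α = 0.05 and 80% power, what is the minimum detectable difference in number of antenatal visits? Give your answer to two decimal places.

δ = (z_{α/2} + z_β) · √((σ₁²+σ₂²)/n)
  = (1.960 + 0.842) · √(13.52/188)
  = 2.802 · √0.07191
  = 2.802 · 0.2682
  = 0.7514

Minimum detectable difference ≈ 0.75 visits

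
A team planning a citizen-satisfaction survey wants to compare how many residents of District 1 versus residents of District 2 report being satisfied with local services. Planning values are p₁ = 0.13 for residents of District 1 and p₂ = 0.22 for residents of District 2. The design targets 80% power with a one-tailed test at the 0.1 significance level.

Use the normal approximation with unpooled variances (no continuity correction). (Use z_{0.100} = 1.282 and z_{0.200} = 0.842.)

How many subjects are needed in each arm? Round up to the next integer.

n = (z_α + z_β)² · [p₁(1−p₁) + p₂(1−p₂)] / (p₁ − p₂)²
  = (1.282 + 0.842)² · (0.13·0.87 + 0.22·0.78) / (-0.09)²
  = (2.124)² · (0.1131 + 0.1716) / 0.0081
  = 4.5114 · 0.2847 / 0.0081
  = 158.57
Round up → n = 159 per group.

n = 159 per group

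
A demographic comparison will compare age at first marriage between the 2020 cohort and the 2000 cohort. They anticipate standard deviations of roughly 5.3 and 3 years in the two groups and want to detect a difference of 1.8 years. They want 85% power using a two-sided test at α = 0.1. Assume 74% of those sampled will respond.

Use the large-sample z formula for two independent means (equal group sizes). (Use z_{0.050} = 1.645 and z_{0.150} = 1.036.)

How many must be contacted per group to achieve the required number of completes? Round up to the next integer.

n = 112 per group

n = (z_{α/2} + z_β)² · (σ₁² + σ₂²) / δ²
  = (1.645 + 1.036)² · (5.3² + 3² = 37.09) / 1.8²
  = 7.1878 · 37.09 / 3.24
  = 82.28
Adjust for 74% response: 82.28 / 0.74 = 111.19.
Round up → n = 112 per group.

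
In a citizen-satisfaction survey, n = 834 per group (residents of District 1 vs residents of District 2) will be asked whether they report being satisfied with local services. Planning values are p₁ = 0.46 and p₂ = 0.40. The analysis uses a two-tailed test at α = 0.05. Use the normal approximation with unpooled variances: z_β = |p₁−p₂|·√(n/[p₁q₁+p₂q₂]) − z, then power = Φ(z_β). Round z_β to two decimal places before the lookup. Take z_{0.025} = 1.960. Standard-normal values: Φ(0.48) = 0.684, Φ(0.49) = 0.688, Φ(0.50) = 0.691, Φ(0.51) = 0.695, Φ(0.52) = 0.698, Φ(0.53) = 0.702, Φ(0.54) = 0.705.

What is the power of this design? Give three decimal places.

z_β = |p₁−p₂|·√(n/[p₁q₁+p₂q₂]) − z_{α/2}
    = 0.06 · √(834/0.4884) − 1.960
    = 0.06 · 41.3233 − 1.960
    = 2.4794 − 1.960 = 0.5194 → 0.52
Power = Φ(0.52) = 0.698.

Power ≈ 0.698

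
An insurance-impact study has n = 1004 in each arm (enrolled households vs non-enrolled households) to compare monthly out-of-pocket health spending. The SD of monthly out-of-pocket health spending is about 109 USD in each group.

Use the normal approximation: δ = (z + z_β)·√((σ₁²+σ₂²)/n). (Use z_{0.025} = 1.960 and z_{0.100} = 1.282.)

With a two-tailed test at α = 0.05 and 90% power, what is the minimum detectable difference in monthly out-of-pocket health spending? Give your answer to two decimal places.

Minimum detectable difference ≈ 15.77 USD

δ = (z_{α/2} + z_β) · √((σ₁²+σ₂²)/n)
  = (1.960 + 1.282) · √(23762/1004)
  = 3.242 · √23.6673
  = 3.242 · 4.8649
  = 15.7720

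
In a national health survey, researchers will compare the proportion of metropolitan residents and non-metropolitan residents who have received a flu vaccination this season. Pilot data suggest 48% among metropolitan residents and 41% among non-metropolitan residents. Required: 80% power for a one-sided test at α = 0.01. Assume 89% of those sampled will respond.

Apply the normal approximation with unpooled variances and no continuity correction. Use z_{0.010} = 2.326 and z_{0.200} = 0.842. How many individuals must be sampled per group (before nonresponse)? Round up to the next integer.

n = (z_α + z_β)² · [p₁(1−p₁) + p₂(1−p₂)] / (p₁ − p₂)²
  = (2.326 + 0.842)² · (0.48·0.52 + 0.41·0.59) / (0.07)²
  = (3.168)² · (0.2496 + 0.2419) / 0.0049
  = 10.0362 · 0.4915 / 0.0049
  = 1006.69
Adjust for 89% response: 1006.69 / 0.89 = 1131.12.
Round up → n = 1132 per group.

n = 1132 per group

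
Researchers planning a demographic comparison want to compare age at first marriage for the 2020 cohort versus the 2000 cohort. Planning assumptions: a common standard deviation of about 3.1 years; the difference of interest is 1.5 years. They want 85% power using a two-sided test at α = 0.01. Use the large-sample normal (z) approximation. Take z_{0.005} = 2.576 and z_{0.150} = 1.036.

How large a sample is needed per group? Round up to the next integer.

n = (z_{α/2} + z_β)² · (σ₁² + σ₂²) / δ²
  = (2.576 + 1.036)² · (2·3.1² = 19.22) / 1.5²
  = 13.0465 · 19.22 / 2.25
  = 111.45
Round up → n = 112 per group.

n = 112 per group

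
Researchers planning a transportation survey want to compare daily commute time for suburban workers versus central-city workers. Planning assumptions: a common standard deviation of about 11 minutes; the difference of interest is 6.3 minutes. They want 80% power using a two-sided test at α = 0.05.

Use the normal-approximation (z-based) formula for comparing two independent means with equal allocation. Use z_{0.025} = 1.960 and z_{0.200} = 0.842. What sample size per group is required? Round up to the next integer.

n = 48 per group

n = (z_{α/2} + z_β)² · (σ₁² + σ₂²) / δ²
  = (1.960 + 0.842)² · (2·11² = 242) / 6.3²
  = 7.8512 · 242 / 39.69
  = 47.87
Round up → n = 48 per group.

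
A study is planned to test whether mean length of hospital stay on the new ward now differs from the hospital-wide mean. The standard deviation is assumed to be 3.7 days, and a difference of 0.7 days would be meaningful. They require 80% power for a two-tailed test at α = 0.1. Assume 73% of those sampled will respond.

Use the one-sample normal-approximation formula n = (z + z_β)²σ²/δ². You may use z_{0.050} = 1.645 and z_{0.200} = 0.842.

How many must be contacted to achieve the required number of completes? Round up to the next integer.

n = 237

n = (z_{α/2} + z_β)² · σ² / δ²
  = (1.645 + 0.842)² · 3.7² / 0.7²
  = 6.1852 · 13.69 / 0.49
  = 172.81
Adjust for 73% response: 172.81 / 0.73 = 236.72.
Round up → n = 237.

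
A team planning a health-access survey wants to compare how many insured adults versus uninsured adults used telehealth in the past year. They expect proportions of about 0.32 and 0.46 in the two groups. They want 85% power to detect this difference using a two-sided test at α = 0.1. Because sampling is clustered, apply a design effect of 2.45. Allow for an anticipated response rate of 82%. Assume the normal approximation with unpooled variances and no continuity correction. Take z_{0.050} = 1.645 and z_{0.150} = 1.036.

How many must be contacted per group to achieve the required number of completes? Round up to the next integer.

n = (z_{α/2} + z_β)² · [p₁(1−p₁) + p₂(1−p₂)] / (p₁ − p₂)²
  = (1.645 + 1.036)² · (0.32·0.68 + 0.46·0.54) / (-0.14)²
  = (2.681)² · (0.2176 + 0.2484) / 0.0196
  = 7.1878 · 0.4660 / 0.0196
  = 170.89
Design effect: 2.45 × 170.89 = 418.69.
Adjust for 82% response: 418.69 / 0.82 = 510.59.
Round up → n = 511 per group.

n = 511 per group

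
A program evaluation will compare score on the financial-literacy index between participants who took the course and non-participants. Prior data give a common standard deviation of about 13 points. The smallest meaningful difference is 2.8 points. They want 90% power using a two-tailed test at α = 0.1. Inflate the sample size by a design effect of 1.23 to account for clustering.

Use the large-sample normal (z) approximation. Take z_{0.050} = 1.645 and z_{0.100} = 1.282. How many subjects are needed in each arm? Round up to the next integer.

n = 455 per group

n = (z_{α/2} + z_β)² · (σ₁² + σ₂²) / δ²
  = (1.645 + 1.282)² · (2·13² = 338) / 2.8²
  = 8.5673 · 338 / 7.84
  = 369.36
Design effect: 1.23 × 369.36 = 454.31.
Round up → n = 455 per group.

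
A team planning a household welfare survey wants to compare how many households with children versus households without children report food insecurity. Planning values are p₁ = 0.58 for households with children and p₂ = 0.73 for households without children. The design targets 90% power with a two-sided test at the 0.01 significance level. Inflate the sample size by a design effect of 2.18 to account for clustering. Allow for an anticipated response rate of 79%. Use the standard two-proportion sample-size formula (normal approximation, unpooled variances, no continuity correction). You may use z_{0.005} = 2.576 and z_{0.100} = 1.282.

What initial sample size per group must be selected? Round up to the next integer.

n = 805 per group

n = (z_{α/2} + z_β)² · [p₁(1−p₁) + p₂(1−p₂)] / (p₁ − p₂)²
  = (2.576 + 1.282)² · (0.58·0.42 + 0.73·0.27) / (-0.15)²
  = (3.858)² · (0.2436 + 0.1971) / 0.0225
  = 14.8842 · 0.4407 / 0.0225
  = 291.53
Design effect: 2.18 × 291.53 = 635.54.
Adjust for 79% response: 635.54 / 0.79 = 804.48.
Round up → n = 805 per group.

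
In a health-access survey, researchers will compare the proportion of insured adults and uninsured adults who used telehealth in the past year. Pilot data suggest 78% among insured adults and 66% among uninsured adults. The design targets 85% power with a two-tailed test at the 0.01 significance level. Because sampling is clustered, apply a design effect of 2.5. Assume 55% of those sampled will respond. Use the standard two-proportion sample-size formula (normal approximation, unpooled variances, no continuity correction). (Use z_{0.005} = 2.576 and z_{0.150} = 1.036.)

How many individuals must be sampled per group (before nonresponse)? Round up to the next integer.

n = 1631 per group

n = (z_{α/2} + z_β)² · [p₁(1−p₁) + p₂(1−p₂)] / (p₁ − p₂)²
  = (2.576 + 1.036)² · (0.78·0.22 + 0.66·0.34) / (0.12)²
  = (3.612)² · (0.1716 + 0.2244) / 0.0144
  = 13.0465 · 0.3960 / 0.0144
  = 358.78
Design effect: 2.5 × 358.78 = 896.95.
Adjust for 55% response: 896.95 / 0.55 = 1630.82.
Round up → n = 1631 per group.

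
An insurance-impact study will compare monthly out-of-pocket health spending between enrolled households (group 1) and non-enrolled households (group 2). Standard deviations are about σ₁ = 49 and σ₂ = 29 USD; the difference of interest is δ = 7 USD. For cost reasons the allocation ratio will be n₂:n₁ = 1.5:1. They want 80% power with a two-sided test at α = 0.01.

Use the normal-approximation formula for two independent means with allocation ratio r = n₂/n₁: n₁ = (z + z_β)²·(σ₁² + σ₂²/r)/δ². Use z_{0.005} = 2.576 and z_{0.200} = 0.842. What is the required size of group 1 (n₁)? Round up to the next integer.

n₁ = (z_{α/2} + z_β)² · (σ₁² + σ₂²/r) / δ²
   = (2.576 + 0.842)² · (49² + 29²/1.5) / 7²
   = 11.6827 · (2401 + 560.6667) / 49
   = 11.6827 · 2961.7 / 49
   = 706.13
Round up → n₁ = 707; n₂ = r·n₁ = 1.5 × 707 = 1061.

n₁ = 707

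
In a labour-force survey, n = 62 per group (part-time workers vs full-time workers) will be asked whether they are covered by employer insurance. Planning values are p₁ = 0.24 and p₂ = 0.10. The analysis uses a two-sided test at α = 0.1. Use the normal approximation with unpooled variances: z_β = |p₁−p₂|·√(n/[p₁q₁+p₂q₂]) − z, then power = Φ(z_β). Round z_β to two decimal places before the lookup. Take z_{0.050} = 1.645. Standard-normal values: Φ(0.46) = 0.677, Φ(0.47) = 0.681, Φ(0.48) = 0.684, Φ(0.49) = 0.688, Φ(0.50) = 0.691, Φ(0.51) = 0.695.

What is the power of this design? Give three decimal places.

Power ≈ 0.681

z_β = |p₁−p₂|·√(n/[p₁q₁+p₂q₂]) − z_{α/2}
    = 0.14 · √(62/0.2724) − 1.645
    = 0.14 · 15.0866 − 1.645
    = 2.1121 − 1.645 = 0.4671 → 0.47
Power = Φ(0.47) = 0.681.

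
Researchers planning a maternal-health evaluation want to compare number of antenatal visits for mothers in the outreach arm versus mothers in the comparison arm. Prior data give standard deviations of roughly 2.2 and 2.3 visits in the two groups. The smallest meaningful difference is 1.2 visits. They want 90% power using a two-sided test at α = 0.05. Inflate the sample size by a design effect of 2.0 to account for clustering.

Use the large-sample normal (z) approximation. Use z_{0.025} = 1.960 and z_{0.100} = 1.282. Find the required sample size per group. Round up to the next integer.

n = 148 per group

n = (z_{α/2} + z_β)² · (σ₁² + σ₂²) / δ²
  = (1.960 + 1.282)² · (2.2² + 2.3² = 10.13) / 1.2²
  = 10.5106 · 10.13 / 1.44
  = 73.94
Design effect: 2.0 × 73.94 = 147.88.
Round up → n = 148 per group.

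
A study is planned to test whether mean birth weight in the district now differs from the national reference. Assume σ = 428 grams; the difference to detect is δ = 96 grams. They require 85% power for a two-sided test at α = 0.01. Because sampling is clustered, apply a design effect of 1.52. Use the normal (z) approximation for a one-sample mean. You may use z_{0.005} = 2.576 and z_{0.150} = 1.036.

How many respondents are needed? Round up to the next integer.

n = (z_{α/2} + z_β)² · σ² / δ²
  = (2.576 + 1.036)² · 428² / 96²
  = 13.0465 · 183184 / 9216
  = 259.32
Design effect: 1.52 × 259.32 = 394.17.
Round up → n = 395.

n = 395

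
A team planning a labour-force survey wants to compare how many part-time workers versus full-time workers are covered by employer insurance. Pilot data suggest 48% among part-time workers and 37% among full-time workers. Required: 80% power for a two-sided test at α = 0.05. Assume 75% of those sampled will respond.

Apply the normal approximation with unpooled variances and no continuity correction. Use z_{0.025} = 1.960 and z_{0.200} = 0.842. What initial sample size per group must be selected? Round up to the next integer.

n = (z_{α/2} + z_β)² · [p₁(1−p₁) + p₂(1−p₂)] / (p₁ − p₂)²
  = (1.960 + 0.842)² · (0.48·0.52 + 0.37·0.63) / (0.11)²
  = (2.802)² · (0.2496 + 0.2331) / 0.0121
  = 7.8512 · 0.4827 / 0.0121
  = 313.20
Adjust for 75% response: 313.20 / 0.75 = 417.61.
Round up → n = 418 per group.

n = 418 per group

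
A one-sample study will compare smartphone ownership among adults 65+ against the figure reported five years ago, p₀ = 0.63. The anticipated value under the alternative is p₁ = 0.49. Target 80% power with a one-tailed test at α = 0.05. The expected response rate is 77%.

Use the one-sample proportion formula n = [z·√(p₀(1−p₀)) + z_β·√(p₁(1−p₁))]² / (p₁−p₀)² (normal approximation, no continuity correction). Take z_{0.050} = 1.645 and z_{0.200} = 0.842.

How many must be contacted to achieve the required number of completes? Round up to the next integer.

n = 98

n = [z_α·√(p₀q₀) + z_β·√(p₁q₁)]² / (p₁ − p₀)²
  = [1.645·√(0.63·0.37) + 0.842·√(0.49·0.51)]² / (-0.14)²
  = [1.645·0.4828 + 0.842·0.4999]² / 0.0196
  = [1.2151]² / 0.0196
  = 75.33
Adjust for 77% response: 75.33 / 0.77 = 97.84.
Round up → n = 98.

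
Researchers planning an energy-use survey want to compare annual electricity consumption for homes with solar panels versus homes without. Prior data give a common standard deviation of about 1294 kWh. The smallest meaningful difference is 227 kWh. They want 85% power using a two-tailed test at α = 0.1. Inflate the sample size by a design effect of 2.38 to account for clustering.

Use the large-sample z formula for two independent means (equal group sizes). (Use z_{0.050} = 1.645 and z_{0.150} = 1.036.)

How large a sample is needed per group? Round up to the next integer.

n = 1112 per group

n = (z_{α/2} + z_β)² · (σ₁² + σ₂²) / δ²
  = (1.645 + 1.036)² · (2·1294² = 3348872) / 227²
  = 7.1878 · 3348872 / 51529
  = 467.13
Design effect: 2.38 × 467.13 = 1111.78.
Round up → n = 1112 per group.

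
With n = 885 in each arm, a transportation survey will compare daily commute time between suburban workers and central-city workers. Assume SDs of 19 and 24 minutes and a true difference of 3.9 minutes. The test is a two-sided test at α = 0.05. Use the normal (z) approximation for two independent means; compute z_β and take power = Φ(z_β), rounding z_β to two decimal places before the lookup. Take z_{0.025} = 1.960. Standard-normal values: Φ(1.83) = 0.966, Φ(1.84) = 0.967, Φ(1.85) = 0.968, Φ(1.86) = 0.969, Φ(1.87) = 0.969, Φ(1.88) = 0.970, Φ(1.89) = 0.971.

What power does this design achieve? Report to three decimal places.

Power ≈ 0.966

z_β = δ·√(n/(σ₁²+σ₂²)) − z_{α/2}
    = 3.9 · √(885/937) − 1.960
    = 3.9 · 0.97186 − 1.960
    = 3.7902 − 1.960 = 1.8302 → 1.83
Power = Φ(1.83) = 0.966.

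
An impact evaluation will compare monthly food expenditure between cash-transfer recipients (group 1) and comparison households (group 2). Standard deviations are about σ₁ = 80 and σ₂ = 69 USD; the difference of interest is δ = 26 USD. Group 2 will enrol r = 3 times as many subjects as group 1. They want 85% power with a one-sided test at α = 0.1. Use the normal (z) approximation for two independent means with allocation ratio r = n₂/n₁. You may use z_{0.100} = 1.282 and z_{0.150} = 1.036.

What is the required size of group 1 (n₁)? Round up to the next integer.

n₁ = (z_α + z_β)² · (σ₁² + σ₂²/r) / δ²
   = (1.282 + 1.036)² · (80² + 69²/3) / 26²
   = 5.3731 · (6400 + 1587) / 676
   = 5.3731 · 7987 / 676
   = 63.48
Round up → n₁ = 64; n₂ = r·n₁ = 3 × 64 = 192.

n₁ = 64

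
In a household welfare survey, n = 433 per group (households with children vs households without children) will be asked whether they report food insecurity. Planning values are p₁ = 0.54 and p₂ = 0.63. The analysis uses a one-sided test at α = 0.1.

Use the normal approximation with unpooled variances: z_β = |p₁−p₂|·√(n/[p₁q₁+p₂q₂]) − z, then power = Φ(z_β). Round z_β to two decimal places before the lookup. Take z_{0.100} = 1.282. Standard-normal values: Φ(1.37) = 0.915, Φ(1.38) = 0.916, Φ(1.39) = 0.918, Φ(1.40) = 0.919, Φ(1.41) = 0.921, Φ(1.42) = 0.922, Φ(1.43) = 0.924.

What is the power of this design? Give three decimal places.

Power ≈ 0.922

z_β = |p₁−p₂|·√(n/[p₁q₁+p₂q₂]) − z_α
    = 0.09 · √(433/0.4815) − 1.282
    = 0.09 · 29.9879 − 1.282
    = 2.6989 − 1.282 = 1.4169 → 1.42
Power = Φ(1.42) = 0.922.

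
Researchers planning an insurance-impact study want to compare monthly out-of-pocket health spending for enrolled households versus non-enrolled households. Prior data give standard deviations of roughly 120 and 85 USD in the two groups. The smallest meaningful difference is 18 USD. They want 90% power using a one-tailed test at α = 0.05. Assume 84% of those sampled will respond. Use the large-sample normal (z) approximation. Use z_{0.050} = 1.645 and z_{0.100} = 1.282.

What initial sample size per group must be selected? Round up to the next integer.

n = 681 per group

n = (z_α + z_β)² · (σ₁² + σ₂²) / δ²
  = (1.645 + 1.282)² · (120² + 85² = 21625) / 18²
  = 8.5673 · 21625 / 324
  = 571.82
Adjust for 84% response: 571.82 / 0.84 = 680.73.
Round up → n = 681 per group.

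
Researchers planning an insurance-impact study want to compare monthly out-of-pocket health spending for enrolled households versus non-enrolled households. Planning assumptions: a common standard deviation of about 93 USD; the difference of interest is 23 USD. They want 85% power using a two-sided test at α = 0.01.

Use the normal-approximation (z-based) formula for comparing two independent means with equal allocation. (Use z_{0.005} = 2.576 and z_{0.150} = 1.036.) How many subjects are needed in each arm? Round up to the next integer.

n = 427 per group

n = (z_{α/2} + z_β)² · (σ₁² + σ₂²) / δ²
  = (2.576 + 1.036)² · (2·93² = 17298) / 23²
  = 13.0465 · 17298 / 529
  = 426.61
Round up → n = 427 per group.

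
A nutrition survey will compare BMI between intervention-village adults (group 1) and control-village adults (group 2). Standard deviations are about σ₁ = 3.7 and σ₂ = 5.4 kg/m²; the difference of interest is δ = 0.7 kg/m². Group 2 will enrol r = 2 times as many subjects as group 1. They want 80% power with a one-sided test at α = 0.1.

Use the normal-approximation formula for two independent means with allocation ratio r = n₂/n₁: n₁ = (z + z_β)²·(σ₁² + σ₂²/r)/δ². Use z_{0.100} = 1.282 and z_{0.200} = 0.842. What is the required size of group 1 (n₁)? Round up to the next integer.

n₁ = (z_α + z_β)² · (σ₁² + σ₂²/r) / δ²
   = (1.282 + 0.842)² · (3.7² + 5.4²/2) / 0.7²
   = 4.5114 · (13.69 + 14.58) / 0.49
   = 4.5114 · 28.27 / 0.49
   = 260.28
Round up → n₁ = 261; n₂ = r·n₁ = 2 × 261 = 522.

n₁ = 261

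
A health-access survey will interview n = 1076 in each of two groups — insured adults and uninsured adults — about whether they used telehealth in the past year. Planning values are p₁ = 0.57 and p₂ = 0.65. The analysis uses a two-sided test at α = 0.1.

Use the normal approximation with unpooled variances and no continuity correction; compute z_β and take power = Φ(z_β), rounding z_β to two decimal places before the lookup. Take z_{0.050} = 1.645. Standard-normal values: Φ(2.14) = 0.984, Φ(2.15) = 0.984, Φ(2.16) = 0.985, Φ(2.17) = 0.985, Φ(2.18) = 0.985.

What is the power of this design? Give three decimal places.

Power ≈ 0.985

z_β = |p₁−p₂|·√(n/[p₁q₁+p₂q₂]) − z_{α/2}
    = 0.08 · √(1076/0.4726) − 1.645
    = 0.08 · 47.7155 − 1.645
    = 3.8172 − 1.645 = 2.1722 → 2.17
Power = Φ(2.17) = 0.985.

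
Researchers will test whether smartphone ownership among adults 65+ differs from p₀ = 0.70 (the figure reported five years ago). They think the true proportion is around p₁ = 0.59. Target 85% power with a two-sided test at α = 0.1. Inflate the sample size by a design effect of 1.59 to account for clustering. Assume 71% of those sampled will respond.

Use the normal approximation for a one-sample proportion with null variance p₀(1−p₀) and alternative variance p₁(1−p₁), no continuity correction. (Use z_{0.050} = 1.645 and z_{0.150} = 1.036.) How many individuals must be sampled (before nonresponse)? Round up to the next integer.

n = 296

n = [z_{α/2}·√(p₀q₀) + z_β·√(p₁q₁)]² / (p₁ − p₀)²
  = [1.645·√(0.70·0.30) + 1.036·√(0.59·0.41)]² / (-0.11)²
  = [1.645·0.4583 + 1.036·0.4918]² / 0.0121
  = [1.2634]² / 0.0121
  = 131.91
Design effect: 1.59 × 131.91 = 209.74.
Adjust for 71% response: 209.74 / 0.71 = 295.40.
Round up → n = 296.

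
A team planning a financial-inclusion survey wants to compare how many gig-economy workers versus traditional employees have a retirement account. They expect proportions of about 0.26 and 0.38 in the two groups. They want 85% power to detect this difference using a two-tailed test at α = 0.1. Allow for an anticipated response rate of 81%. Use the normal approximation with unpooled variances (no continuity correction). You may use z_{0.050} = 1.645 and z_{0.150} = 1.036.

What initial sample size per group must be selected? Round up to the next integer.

n = (z_{α/2} + z_β)² · [p₁(1−p₁) + p₂(1−p₂)] / (p₁ − p₂)²
  = (1.645 + 1.036)² · (0.26·0.74 + 0.38·0.62) / (-0.12)²
  = (2.681)² · (0.1924 + 0.2356) / 0.0144
  = 7.1878 · 0.4280 / 0.0144
  = 213.64
Adjust for 81% response: 213.64 / 0.81 = 263.75.
Round up → n = 264 per group.

n = 264 per group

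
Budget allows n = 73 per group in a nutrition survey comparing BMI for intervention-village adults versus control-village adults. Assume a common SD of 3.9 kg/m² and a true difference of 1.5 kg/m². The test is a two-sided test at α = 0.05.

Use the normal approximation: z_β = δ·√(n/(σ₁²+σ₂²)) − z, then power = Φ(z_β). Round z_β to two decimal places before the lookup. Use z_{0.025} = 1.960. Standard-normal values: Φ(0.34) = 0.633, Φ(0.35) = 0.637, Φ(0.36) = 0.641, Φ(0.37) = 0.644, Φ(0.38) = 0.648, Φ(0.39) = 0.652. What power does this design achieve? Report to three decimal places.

Power ≈ 0.641

z_β = δ·√(n/(σ₁²+σ₂²)) − z_{α/2}
    = 1.5 · √(73/30.42) − 1.960
    = 1.5 · 1.54911 − 1.960
    = 2.3237 − 1.960 = 0.3637 → 0.36
Power = Φ(0.36) = 0.641.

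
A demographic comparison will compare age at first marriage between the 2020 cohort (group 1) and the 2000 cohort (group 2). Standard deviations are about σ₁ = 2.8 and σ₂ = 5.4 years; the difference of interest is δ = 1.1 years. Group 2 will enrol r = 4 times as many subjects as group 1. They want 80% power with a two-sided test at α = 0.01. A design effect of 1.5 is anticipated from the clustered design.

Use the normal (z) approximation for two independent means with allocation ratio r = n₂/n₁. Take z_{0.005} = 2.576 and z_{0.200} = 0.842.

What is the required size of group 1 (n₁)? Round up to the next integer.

n₁ = (z_{α/2} + z_β)² · (σ₁² + σ₂²/r) / δ²
   = (2.576 + 0.842)² · (2.8² + 5.4²/4) / 1.1²
   = 11.6827 · (7.84 + 7.29) / 1.21
   = 11.6827 · 15.13 / 1.21
   = 146.08
Design effect: 1.5 × 146.08 = 219.12.
Round up → n₁ = 220; n₂ = r·n₁ = 4 × 220 = 880.

n₁ = 220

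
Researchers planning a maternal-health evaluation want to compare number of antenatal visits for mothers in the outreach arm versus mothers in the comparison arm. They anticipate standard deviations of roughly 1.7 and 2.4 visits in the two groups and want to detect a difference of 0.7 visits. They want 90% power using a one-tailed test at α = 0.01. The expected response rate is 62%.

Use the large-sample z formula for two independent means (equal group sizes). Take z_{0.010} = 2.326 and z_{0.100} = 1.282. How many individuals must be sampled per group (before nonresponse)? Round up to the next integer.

n = 371 per group

n = (z_α + z_β)² · (σ₁² + σ₂²) / δ²
  = (2.326 + 1.282)² · (1.7² + 2.4² = 8.65) / 0.7²
  = 13.0177 · 8.65 / 0.49
  = 229.80
Adjust for 62% response: 229.80 / 0.62 = 370.65.
Round up → n = 371 per group.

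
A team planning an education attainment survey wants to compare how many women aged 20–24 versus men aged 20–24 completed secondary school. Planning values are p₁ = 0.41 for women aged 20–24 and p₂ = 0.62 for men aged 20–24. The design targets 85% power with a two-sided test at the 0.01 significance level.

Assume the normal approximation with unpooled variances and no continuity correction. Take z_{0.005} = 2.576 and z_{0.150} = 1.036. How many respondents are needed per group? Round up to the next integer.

n = 142 per group

n = (z_{α/2} + z_β)² · [p₁(1−p₁) + p₂(1−p₂)] / (p₁ − p₂)²
  = (2.576 + 1.036)² · (0.41·0.59 + 0.62·0.38) / (-0.21)²
  = (3.612)² · (0.2419 + 0.2356) / 0.0441
  = 13.0465 · 0.4775 / 0.0441
  = 141.26
Round up → n = 142 per group.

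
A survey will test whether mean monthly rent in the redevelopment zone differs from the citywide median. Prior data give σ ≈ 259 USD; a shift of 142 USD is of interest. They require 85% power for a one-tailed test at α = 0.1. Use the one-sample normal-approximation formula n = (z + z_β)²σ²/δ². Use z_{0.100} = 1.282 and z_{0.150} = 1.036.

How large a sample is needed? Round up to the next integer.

n = 18

n = (z_α + z_β)² · σ² / δ²
  = (1.282 + 1.036)² · 259² / 142²
  = 5.3731 · 67081 / 20164
  = 17.88
Round up → n = 18.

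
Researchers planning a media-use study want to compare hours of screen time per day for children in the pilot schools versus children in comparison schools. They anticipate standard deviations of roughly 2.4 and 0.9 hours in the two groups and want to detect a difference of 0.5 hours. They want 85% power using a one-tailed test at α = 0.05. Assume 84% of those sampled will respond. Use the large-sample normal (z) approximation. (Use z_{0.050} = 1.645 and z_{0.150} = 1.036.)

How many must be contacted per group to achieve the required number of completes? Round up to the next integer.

n = 225 per group

n = (z_α + z_β)² · (σ₁² + σ₂²) / δ²
  = (1.645 + 1.036)² · (2.4² + 0.9² = 6.57) / 0.5²
  = 7.1878 · 6.57 / 0.25
  = 188.89
Adjust for 84% response: 188.89 / 0.84 = 224.87.
Round up → n = 225 per group.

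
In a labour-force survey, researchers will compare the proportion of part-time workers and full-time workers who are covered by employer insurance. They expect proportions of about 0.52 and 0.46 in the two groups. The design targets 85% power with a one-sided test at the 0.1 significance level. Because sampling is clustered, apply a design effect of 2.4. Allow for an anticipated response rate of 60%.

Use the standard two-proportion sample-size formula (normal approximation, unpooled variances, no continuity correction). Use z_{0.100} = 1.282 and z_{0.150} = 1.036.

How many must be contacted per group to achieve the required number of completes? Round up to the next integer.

n = 2974 per group

n = (z_α + z_β)² · [p₁(1−p₁) + p₂(1−p₂)] / (p₁ − p₂)²
  = (1.282 + 1.036)² · (0.52·0.48 + 0.46·0.54) / (0.06)²
  = (2.318)² · (0.2496 + 0.2484) / 0.0036
  = 5.3731 · 0.4980 / 0.0036
  = 743.28
Design effect: 2.4 × 743.28 = 1783.88.
Adjust for 60% response: 1783.88 / 0.60 = 2973.13.
Round up → n = 2974 per group.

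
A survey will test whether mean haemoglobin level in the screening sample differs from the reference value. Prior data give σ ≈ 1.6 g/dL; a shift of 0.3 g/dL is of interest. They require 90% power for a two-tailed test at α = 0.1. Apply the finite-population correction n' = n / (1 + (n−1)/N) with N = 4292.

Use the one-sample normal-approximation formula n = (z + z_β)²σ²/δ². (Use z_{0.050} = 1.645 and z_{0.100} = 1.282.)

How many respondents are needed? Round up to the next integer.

n = 231

n = (z_{α/2} + z_β)² · σ² / δ²
  = (1.645 + 1.282)² · 1.6² / 0.3²
  = 8.5673 · 2.56 / 0.09
  = 243.69
Finite-population correction (N = 4292): 243.69 / (1 + (243.69 − 1)/4292) = 230.65.
Round up → n = 231.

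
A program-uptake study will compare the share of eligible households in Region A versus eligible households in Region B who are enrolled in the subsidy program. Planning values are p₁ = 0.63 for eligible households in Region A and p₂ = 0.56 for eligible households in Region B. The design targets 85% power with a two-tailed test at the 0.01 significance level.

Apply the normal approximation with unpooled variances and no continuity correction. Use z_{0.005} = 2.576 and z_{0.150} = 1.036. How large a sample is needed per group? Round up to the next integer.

n = (z_{α/2} + z_β)² · [p₁(1−p₁) + p₂(1−p₂)] / (p₁ − p₂)²
  = (2.576 + 1.036)² · (0.63·0.37 + 0.56·0.44) / (0.07)²
  = (3.612)² · (0.2331 + 0.2464) / 0.0049
  = 13.0465 · 0.4795 / 0.0049
  = 1276.70
Round up → n = 1277 per group.

n = 1277 per group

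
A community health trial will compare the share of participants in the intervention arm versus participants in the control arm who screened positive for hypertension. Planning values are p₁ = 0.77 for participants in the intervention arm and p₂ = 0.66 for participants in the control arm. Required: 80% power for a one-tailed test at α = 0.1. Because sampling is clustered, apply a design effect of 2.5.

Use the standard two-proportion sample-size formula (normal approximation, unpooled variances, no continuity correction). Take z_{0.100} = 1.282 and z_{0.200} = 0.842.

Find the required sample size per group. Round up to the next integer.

n = 375 per group

n = (z_α + z_β)² · [p₁(1−p₁) + p₂(1−p₂)] / (p₁ − p₂)²
  = (1.282 + 0.842)² · (0.77·0.23 + 0.66·0.34) / (0.11)²
  = (2.124)² · (0.1771 + 0.2244) / 0.0121
  = 4.5114 · 0.4015 / 0.0121
  = 149.70
Design effect: 2.5 × 149.70 = 374.24.
Round up → n = 375 per group.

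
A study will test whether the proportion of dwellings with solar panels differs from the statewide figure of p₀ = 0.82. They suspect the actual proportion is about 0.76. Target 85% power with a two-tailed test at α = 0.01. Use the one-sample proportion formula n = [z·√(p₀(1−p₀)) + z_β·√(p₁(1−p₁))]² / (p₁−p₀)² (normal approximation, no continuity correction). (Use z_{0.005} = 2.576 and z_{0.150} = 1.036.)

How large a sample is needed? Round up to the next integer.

n = [z_{α/2}·√(p₀q₀) + z_β·√(p₁q₁)]² / (p₁ − p₀)²
  = [2.576·√(0.82·0.18) + 1.036·√(0.76·0.24)]² / (-0.06)²
  = [2.576·0.3842 + 1.036·0.4271]² / 0.0036
  = [1.4321]² / 0.0036
  = 569.72
Round up → n = 570.

n = 570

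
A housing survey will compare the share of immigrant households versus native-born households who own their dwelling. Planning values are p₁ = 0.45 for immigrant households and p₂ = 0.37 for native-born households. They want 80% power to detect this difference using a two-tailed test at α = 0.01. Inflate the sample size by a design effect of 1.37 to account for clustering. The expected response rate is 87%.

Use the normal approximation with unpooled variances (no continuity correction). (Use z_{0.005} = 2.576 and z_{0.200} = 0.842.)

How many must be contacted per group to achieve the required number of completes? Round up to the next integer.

n = 1382 per group

n = (z_{α/2} + z_β)² · [p₁(1−p₁) + p₂(1−p₂)] / (p₁ − p₂)²
  = (2.576 + 0.842)² · (0.45·0.55 + 0.37·0.63) / (0.08)²
  = (3.418)² · (0.2475 + 0.2331) / 0.0064
  = 11.6827 · 0.4806 / 0.0064
  = 877.30
Design effect: 1.37 × 877.30 = 1201.90.
Adjust for 87% response: 1201.90 / 0.87 = 1381.49.
Round up → n = 1382 per group.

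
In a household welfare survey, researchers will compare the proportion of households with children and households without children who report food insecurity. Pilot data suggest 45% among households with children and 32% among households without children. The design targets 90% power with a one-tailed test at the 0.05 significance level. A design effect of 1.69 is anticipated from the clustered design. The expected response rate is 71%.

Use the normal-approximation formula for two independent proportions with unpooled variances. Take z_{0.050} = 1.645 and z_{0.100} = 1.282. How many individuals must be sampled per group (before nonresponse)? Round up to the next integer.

n = (z_α + z_β)² · [p₁(1−p₁) + p₂(1−p₂)] / (p₁ − p₂)²
  = (1.645 + 1.282)² · (0.45·0.55 + 0.32·0.68) / (0.13)²
  = (2.927)² · (0.2475 + 0.2176) / 0.0169
  = 8.5673 · 0.4651 / 0.0169
  = 235.78
Design effect: 1.69 × 235.78 = 398.47.
Adjust for 71% response: 398.47 / 0.71 = 561.22.
Round up → n = 562 per group.

n = 562 per group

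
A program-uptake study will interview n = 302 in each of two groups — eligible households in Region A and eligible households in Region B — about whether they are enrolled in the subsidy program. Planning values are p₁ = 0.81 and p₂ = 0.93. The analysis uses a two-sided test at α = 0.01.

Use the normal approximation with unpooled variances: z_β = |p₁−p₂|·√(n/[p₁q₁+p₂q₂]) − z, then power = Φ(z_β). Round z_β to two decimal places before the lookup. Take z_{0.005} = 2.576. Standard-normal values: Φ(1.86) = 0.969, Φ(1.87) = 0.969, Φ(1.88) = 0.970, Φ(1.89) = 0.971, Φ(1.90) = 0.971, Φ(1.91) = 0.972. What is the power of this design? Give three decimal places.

Power ≈ 0.970

z_β = |p₁−p₂|·√(n/[p₁q₁+p₂q₂]) − z_{α/2}
    = 0.12 · √(302/0.2190) − 2.576
    = 0.12 · 37.1348 − 2.576
    = 4.4562 − 2.576 = 1.8802 → 1.88
Power = Φ(1.88) = 0.970.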